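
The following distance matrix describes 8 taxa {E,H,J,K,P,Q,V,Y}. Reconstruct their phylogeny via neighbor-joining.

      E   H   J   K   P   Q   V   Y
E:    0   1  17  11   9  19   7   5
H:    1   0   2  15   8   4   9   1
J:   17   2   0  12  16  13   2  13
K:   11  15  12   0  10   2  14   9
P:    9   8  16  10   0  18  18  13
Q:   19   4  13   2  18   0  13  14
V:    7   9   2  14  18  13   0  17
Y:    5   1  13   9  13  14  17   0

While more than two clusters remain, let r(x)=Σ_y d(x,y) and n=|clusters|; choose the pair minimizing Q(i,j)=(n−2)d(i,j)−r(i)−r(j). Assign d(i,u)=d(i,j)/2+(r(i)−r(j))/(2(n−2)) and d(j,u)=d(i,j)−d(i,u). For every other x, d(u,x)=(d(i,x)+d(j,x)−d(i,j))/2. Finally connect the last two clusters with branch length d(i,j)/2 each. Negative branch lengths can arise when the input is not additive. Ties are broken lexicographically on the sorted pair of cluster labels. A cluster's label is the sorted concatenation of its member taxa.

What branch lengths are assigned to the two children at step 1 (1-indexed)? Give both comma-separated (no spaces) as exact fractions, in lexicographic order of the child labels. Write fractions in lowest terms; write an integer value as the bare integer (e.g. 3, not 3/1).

1/6,11/6

1. join K+Q (d=2, Q=-144) ⇒ KQ; edges |K|=1/6, |Q|=11/6
  updated: d(E,KQ)=14, d(H,KQ)=17/2, d(J,KQ)=23/2, d(KQ,P)=13, d(KQ,V)=25/2, d(KQ,Y)=21/2
2. join J+V (d=2, Q=-117) ⇒ JV; edges |J|=3/5, |V|=7/5
  updated: d(E,JV)=11, d(H,JV)=9/2, d(JV,KQ)=11, d(JV,P)=16, d(JV,Y)=14
3. join JV+KQ (d=11, Q=-139/2) ⇒ JKQV; edges |JV|=87/16, |KQ|=89/16
  updated: d(E,JKQV)=7, d(H,JKQV)=1, d(JKQV,P)=9, d(JKQV,Y)=27/4
4. join JKQV+P (d=9, Q=-143/4) ⇒ JKPQV; edges |JKQV|=47/24, |P|=169/24
  updated: d(E,JKPQV)=7/2, d(H,JKPQV)=0, d(JKPQV,Y)=43/8
5. join E+JKPQV (d=7/2, Q=-91/8) ⇒ EJKPQV; edges |E|=61/32, |JKPQV|=51/32
  updated: d(EJKPQV,H)=-5/4, d(EJKPQV,Y)=55/16
6. join EJKPQV+H (d=-5/4, Q=-51/16) ⇒ EHJKPQV; edges |EJKPQV|=19/32, |H|=-59/32
  updated: d(EHJKPQV,Y)=91/32
7. join EHJKPQV+Y (d=91/32) ⇒ EHJKPQVY; edges |EHJKPQV|=91/64, |Y|=91/64
final tree: (((E:61/32,(((J:3/5,V:7/5):87/16,(K:1/6,Q:11/6):89/16):47/24,P:169/24):51/32):19/32,H:-59/32):91/64,Y:91/64)
total length: 931/32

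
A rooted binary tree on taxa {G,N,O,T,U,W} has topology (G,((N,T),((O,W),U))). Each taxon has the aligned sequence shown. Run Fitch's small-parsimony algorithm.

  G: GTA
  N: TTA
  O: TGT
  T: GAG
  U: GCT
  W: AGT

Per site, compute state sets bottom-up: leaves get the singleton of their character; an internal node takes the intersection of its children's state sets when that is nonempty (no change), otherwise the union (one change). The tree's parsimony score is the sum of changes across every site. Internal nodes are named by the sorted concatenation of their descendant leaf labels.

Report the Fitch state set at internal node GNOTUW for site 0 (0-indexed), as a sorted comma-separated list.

G

[col 0] NT: children N:{T}, T:{G} ∪→ {G,T}; cost 1
[col 0] OW: children O:{T}, W:{A} ∪→ {A,T}; cost 1
[col 0] OUW: children OW:{A,T}, U:{G} ∪→ {A,G,T}; cost 1
[col 0] NOTUW: children NT:{G,T}, OUW:{A,G,T} ∩→ {G,T}; cost 0
[col 0] GNOTUW: children G:{G}, NOTUW:{G,T} ∩→ {G}; cost 0
[col 1] NT: children N:{T}, T:{A} ∪→ {A,T}; cost 1
[col 1] OW: children O:{G}, W:{G} ∩→ {G}; cost 0
[col 1] OUW: children OW:{G}, U:{C} ∪→ {C,G}; cost 1
[col 1] NOTUW: children NT:{A,T}, OUW:{C,G} ∪→ {A,C,G,T}; cost 1
[col 1] GNOTUW: children G:{T}, NOTUW:{A,C,G,T} ∩→ {T}; cost 0
[col 2] NT: children N:{A}, T:{G} ∪→ {A,G}; cost 1
[col 2] OW: children O:{T}, W:{T} ∩→ {T}; cost 0
[col 2] OUW: children OW:{T}, U:{T} ∩→ {T}; cost 0
[col 2] NOTUW: children NT:{A,G}, OUW:{T} ∪→ {A,G,T}; cost 1
[col 2] GNOTUW: children G:{A}, NOTUW:{A,G,T} ∩→ {A}; cost 0
per-site changes: [3, 3, 2]; total = 8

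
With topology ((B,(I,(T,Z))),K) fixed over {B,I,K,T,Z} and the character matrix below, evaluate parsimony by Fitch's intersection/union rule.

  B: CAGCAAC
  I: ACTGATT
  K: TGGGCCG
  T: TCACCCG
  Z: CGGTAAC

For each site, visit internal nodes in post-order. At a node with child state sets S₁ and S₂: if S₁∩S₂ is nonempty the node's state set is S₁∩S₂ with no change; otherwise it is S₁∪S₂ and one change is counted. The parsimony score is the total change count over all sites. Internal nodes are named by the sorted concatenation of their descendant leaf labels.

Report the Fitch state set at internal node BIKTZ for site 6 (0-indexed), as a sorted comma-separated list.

[col 0] TZ: children T:{T}, Z:{C} ∪→ {C,T}; cost 1
[col 0] ITZ: children I:{A}, TZ:{C,T} ∪→ {A,C,T}; cost 1
[col 0] BITZ: children B:{C}, ITZ:{A,C,T} ∩→ {C}; cost 0
[col 0] BIKTZ: children BITZ:{C}, K:{T} ∪→ {C,T}; cost 1
[col 1] TZ: children T:{C}, Z:{G} ∪→ {C,G}; cost 1
[col 1] ITZ: children I:{C}, TZ:{C,G} ∩→ {C}; cost 0
[col 1] BITZ: children B:{A}, ITZ:{C} ∪→ {A,C}; cost 1
[col 1] BIKTZ: children BITZ:{A,C}, K:{G} ∪→ {A,C,G}; cost 1
[col 2] TZ: children T:{A}, Z:{G} ∪→ {A,G}; cost 1
[col 2] ITZ: children I:{T}, TZ:{A,G} ∪→ {A,G,T}; cost 1
[col 2] BITZ: children B:{G}, ITZ:{A,G,T} ∩→ {G}; cost 0
[col 2] BIKTZ: children BITZ:{G}, K:{G} ∩→ {G}; cost 0
[col 3] TZ: children T:{C}, Z:{T} ∪→ {C,T}; cost 1
[col 3] ITZ: children I:{G}, TZ:{C,T} ∪→ {C,G,T}; cost 1
[col 3] BITZ: children B:{C}, ITZ:{C,G,T} ∩→ {C}; cost 0
[col 3] BIKTZ: children BITZ:{C}, K:{G} ∪→ {C,G}; cost 1
[col 4] TZ: children T:{C}, Z:{A} ∪→ {A,C}; cost 1
[col 4] ITZ: children I:{A}, TZ:{A,C} ∩→ {A}; cost 0
[col 4] BITZ: children B:{A}, ITZ:{A} ∩→ {A}; cost 0
[col 4] BIKTZ: children BITZ:{A}, K:{C} ∪→ {A,C}; cost 1
[col 5] TZ: children T:{C}, Z:{A} ∪→ {A,C}; cost 1
[col 5] ITZ: children I:{T}, TZ:{A,C} ∪→ {A,C,T}; cost 1
[col 5] BITZ: children B:{A}, ITZ:{A,C,T} ∩→ {A}; cost 0
[col 5] BIKTZ: children BITZ:{A}, K:{C} ∪→ {A,C}; cost 1
[col 6] TZ: children T:{G}, Z:{C} ∪→ {C,G}; cost 1
[col 6] ITZ: children I:{T}, TZ:{C,G} ∪→ {C,G,T}; cost 1
[col 6] BITZ: children B:{C}, ITZ:{C,G,T} ∩→ {C}; cost 0
[col 6] BIKTZ: children BITZ:{C}, K:{G} ∪→ {C,G}; cost 1
per-site changes: [3, 3, 2, 3, 2, 3, 3]; total = 19

C,G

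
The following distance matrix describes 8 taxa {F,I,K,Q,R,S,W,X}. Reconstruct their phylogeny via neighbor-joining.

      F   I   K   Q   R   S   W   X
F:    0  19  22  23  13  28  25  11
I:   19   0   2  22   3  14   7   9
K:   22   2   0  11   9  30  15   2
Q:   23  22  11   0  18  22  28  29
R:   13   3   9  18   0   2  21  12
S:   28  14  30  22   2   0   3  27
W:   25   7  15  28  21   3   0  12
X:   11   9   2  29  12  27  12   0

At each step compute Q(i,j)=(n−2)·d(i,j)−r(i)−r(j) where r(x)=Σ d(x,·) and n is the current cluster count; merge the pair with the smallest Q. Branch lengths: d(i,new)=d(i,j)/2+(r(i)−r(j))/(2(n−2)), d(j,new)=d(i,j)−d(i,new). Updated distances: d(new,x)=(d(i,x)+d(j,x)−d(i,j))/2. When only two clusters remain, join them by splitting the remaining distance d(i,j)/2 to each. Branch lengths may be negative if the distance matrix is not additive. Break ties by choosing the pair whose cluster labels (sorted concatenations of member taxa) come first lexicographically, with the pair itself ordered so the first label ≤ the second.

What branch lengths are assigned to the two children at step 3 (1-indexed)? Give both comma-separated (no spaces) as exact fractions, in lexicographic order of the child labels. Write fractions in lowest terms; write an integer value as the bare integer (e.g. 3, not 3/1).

-3/16,179/16

step 1: merge (S,W) at d=3, Q=-219; branch lengths S→11/4, W→1/4; new cluster SW
  updated: d(F,SW)=25, d(I,SW)=9, d(K,SW)=21, d(Q,SW)=47/2, d(R,SW)=10, d(SW,X)=18
step 2: merge (F,X) at d=11, Q=-139; branch lengths F→87/10, X→23/10; new cluster FX
  updated: d(FX,I)=17/2, d(FX,K)=13/2, d(FX,Q)=41/2, d(FX,R)=7, d(FX,SW)=16
step 3: merge (K,Q) at d=11, Q=-201/2; branch lengths K→-3/16, Q→179/16; new cluster KQ
  updated: d(FX,KQ)=8, d(I,KQ)=13/2, d(KQ,R)=8, d(KQ,SW)=67/4
step 4: merge (FX,KQ) at d=8, Q=-219/4; branch lengths FX→97/24, KQ→95/24; new cluster FKQX
  updated: d(FKQX,I)=7/2, d(FKQX,R)=7/2, d(FKQX,SW)=99/8
step 5: merge (FKQX,R) at d=7/2, Q=-231/8; branch lengths FKQX→79/32, R→33/32; new cluster FKQRX
  updated: d(FKQRX,I)=3/2, d(FKQRX,SW)=151/16
step 6: merge (FKQRX,I) at d=3/2, Q=-319/16; branch lengths FKQRX→31/32, I→17/32; new cluster FIKQRX
  updated: d(FIKQRX,SW)=271/32
step 7: merge (FIKQRX,SW) at d=271/32; branch lengths FIKQRX→271/64, SW→271/64; new cluster FIKQRSWX
final tree: (((((F:87/10,X:23/10):97/24,(K:-3/16,Q:179/16):95/24):79/32,R:33/32):31/32,I:17/32):271/64,(S:11/4,W:1/4):271/64)
total length: 1487/32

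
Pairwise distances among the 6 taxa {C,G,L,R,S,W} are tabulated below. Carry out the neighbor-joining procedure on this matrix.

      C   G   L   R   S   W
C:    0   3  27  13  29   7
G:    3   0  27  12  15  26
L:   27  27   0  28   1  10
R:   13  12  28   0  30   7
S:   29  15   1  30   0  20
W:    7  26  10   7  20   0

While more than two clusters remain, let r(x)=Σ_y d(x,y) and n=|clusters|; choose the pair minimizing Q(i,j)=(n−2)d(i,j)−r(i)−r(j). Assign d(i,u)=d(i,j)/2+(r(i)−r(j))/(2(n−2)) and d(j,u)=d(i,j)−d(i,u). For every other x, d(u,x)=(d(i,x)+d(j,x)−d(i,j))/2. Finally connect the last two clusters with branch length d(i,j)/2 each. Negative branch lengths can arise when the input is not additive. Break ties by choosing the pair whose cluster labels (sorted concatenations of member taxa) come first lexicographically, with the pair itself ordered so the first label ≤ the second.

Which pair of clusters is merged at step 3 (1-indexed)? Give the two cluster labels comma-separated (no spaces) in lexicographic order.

CG,R

1. join L+S (d=1, Q=-184) ⇒ LS; edges |L|=1/4, |S|=3/4
  updated: d(C,LS)=55/2, d(G,LS)=41/2, d(LS,R)=57/2, d(LS,W)=29/2
2. join C+G (d=3, Q=-103) ⇒ CG; edges |C|=-1/3, |G|=10/3
  updated: d(CG,LS)=45/2, d(CG,R)=11, d(CG,W)=15
3. join CG+R (d=11, Q=-73) ⇒ CGR; edges |CG|=6, |R|=5
  updated: d(CGR,LS)=20, d(CGR,W)=11/2
4. join CGR+LS (d=20, Q=-40) ⇒ CGLRS; edges |CGR|=11/2, |LS|=29/2
  updated: d(CGLRS,W)=0
5. join CGLRS+W (d=0) ⇒ CGLRSW; edges |CGLRS|=0, |W|=0
final tree: ((((C:-1/3,G:10/3):6,R:5):11/2,(L:1/4,S:3/4):29/2):0,W:0)
total length: 35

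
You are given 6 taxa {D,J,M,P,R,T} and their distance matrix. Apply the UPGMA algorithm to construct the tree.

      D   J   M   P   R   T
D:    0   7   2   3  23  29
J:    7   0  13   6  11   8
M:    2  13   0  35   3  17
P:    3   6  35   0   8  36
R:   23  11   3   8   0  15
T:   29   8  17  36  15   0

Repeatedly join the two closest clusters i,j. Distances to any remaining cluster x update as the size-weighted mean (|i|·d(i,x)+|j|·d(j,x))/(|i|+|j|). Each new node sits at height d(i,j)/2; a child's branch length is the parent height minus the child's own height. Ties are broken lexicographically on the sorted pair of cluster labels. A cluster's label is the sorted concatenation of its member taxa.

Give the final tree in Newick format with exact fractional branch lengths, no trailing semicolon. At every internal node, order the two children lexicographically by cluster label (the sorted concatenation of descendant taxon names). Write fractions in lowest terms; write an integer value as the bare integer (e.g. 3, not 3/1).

iteration 1: select D,M (d=2); attach at lengths (1, 1); label the merged cluster DM
  updated: d(DM,J)=10, d(DM,P)=19, d(DM,R)=13, d(DM,T)=23
iteration 2: select J,P (d=6); attach at lengths (3, 3); label the merged cluster JP
  updated: d(DM,JP)=29/2, d(JP,R)=19/2, d(JP,T)=22
iteration 3: select JP,R (d=19/2); attach at lengths (7/4, 19/4); label the merged cluster JPR
  updated: d(DM,JPR)=14, d(JPR,T)=59/3
iteration 4: select DM,JPR (d=14); attach at lengths (6, 9/4); label the merged cluster DJMPR
  updated: d(DJMPR,T)=21
iteration 5: select DJMPR,T (d=21); attach at lengths (7/2, 21/2); label the merged cluster DJMPRT
final tree: (((D:1,M:1):6,((J:3,P:3):7/4,R:19/4):9/4):7/2,T:21/2)
total length: 147/4

(((D:1,M:1):6,((J:3,P:3):7/4,R:19/4):9/4):7/2,T:21/2)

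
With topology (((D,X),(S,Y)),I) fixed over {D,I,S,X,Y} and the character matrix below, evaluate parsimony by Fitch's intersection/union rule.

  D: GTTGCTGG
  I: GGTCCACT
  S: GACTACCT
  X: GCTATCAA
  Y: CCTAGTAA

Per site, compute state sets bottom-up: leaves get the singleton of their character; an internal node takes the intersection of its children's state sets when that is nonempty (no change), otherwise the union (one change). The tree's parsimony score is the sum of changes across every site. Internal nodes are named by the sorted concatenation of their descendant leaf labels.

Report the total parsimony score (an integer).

site 0, node DX: D={G} ∩ X={G} → {G} (+0)
site 0, node SY: S={G} ∪ Y={C} → {C,G} (+1)
site 0, node DSXY: DX={G} ∩ SY={C,G} → {G} (+0)
site 0, node DISXY: DSXY={G} ∩ I={G} → {G} (+0)
site 1, node DX: D={T} ∪ X={C} → {C,T} (+1)
site 1, node SY: S={A} ∪ Y={C} → {A,C} (+1)
site 1, node DSXY: DX={C,T} ∩ SY={A,C} → {C} (+0)
site 1, node DISXY: DSXY={C} ∪ I={G} → {C,G} (+1)
site 2, node DX: D={T} ∩ X={T} → {T} (+0)
site 2, node SY: S={C} ∪ Y={T} → {C,T} (+1)
site 2, node DSXY: DX={T} ∩ SY={C,T} → {T} (+0)
site 2, node DISXY: DSXY={T} ∩ I={T} → {T} (+0)
site 3, node DX: D={G} ∪ X={A} → {A,G} (+1)
site 3, node SY: S={T} ∪ Y={A} → {A,T} (+1)
site 3, node DSXY: DX={A,G} ∩ SY={A,T} → {A} (+0)
site 3, node DISXY: DSXY={A} ∪ I={C} → {A,C} (+1)
site 4, node DX: D={C} ∪ X={T} → {C,T} (+1)
site 4, node SY: S={A} ∪ Y={G} → {A,G} (+1)
site 4, node DSXY: DX={C,T} ∪ SY={A,G} → {A,C,G,T} (+1)
site 4, node DISXY: DSXY={A,C,G,T} ∩ I={C} → {C} (+0)
site 5, node DX: D={T} ∪ X={C} → {C,T} (+1)
site 5, node SY: S={C} ∪ Y={T} → {C,T} (+1)
site 5, node DSXY: DX={C,T} ∩ SY={C,T} → {C,T} (+0)
site 5, node DISXY: DSXY={C,T} ∪ I={A} → {A,C,T} (+1)
site 6, node DX: D={G} ∪ X={A} → {A,G} (+1)
site 6, node SY: S={C} ∪ Y={A} → {A,C} (+1)
site 6, node DSXY: DX={A,G} ∩ SY={A,C} → {A} (+0)
site 6, node DISXY: DSXY={A} ∪ I={C} → {A,C} (+1)
site 7, node DX: D={G} ∪ X={A} → {A,G} (+1)
site 7, node SY: S={T} ∪ Y={A} → {A,T} (+1)
site 7, node DSXY: DX={A,G} ∩ SY={A,T} → {A} (+0)
site 7, node DISXY: DSXY={A} ∪ I={T} → {A,T} (+1)
per-site changes: [1, 3, 1, 3, 3, 3, 3, 3]; total = 20

20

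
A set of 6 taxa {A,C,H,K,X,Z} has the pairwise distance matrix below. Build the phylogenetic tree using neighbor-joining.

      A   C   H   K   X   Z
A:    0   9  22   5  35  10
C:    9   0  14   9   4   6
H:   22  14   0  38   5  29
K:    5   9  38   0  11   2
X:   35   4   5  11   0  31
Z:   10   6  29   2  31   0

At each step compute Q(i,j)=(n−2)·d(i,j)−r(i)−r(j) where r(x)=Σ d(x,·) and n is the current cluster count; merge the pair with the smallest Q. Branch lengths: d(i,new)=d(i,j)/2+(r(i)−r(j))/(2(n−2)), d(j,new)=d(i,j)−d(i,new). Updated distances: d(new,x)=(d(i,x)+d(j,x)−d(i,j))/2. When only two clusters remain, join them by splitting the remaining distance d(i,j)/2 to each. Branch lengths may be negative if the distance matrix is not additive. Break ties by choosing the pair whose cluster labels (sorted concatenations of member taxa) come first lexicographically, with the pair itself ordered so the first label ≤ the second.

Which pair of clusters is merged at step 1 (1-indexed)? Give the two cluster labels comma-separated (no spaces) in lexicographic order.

H,X

step 1: merge (H,X) at d=5, Q=-174; branch lengths H→21/4, X→-1/4; new cluster HX
  updated: d(A,HX)=26, d(C,HX)=13/2, d(HX,K)=22, d(HX,Z)=55/2
step 2: merge (C,HX) at d=13/2, Q=-93; branch lengths C→-16/3, HX→71/6; new cluster CHX
  updated: d(A,CHX)=57/4, d(CHX,K)=49/4, d(CHX,Z)=27/2
step 3: merge (A,CHX) at d=57/4, Q=-163/4; branch lengths A→71/16, CHX→157/16; new cluster ACHX
  updated: d(ACHX,K)=3/2, d(ACHX,Z)=37/8
step 4: merge (ACHX,K) at d=3/2, Q=-65/8; branch lengths ACHX→33/16, K→-9/16; new cluster ACHKX
  updated: d(ACHKX,Z)=41/16
step 5: merge (ACHKX,Z) at d=41/16; branch lengths ACHKX→41/32, Z→41/32; new cluster ACHKXZ
final tree: (((A:71/16,(C:-16/3,(H:21/4,X:-1/4):71/6):157/16):33/16,K:-9/16):41/32,Z:41/32)
total length: 477/16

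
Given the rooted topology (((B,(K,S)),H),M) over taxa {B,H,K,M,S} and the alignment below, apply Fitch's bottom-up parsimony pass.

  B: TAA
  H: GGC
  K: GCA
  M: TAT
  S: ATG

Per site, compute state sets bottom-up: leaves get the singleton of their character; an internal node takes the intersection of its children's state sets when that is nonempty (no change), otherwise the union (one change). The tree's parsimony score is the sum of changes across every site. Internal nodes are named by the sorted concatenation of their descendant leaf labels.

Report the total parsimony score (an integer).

9

site 0, node KS: K={G} ∪ S={A} → {A,G} (+1)
site 0, node BKS: B={T} ∪ KS={A,G} → {A,G,T} (+1)
site 0, node BHKS: BKS={A,G,T} ∩ H={G} → {G} (+0)
site 0, node BHKMS: BHKS={G} ∪ M={T} → {G,T} (+1)
site 1, node KS: K={C} ∪ S={T} → {C,T} (+1)
site 1, node BKS: B={A} ∪ KS={C,T} → {A,C,T} (+1)
site 1, node BHKS: BKS={A,C,T} ∪ H={G} → {A,C,G,T} (+1)
site 1, node BHKMS: BHKS={A,C,G,T} ∩ M={A} → {A} (+0)
site 2, node KS: K={A} ∪ S={G} → {A,G} (+1)
site 2, node BKS: B={A} ∩ KS={A,G} → {A} (+0)
site 2, node BHKS: BKS={A} ∪ H={C} → {A,C} (+1)
site 2, node BHKMS: BHKS={A,C} ∪ M={T} → {A,C,T} (+1)
per-site changes: [3, 3, 3]; total = 9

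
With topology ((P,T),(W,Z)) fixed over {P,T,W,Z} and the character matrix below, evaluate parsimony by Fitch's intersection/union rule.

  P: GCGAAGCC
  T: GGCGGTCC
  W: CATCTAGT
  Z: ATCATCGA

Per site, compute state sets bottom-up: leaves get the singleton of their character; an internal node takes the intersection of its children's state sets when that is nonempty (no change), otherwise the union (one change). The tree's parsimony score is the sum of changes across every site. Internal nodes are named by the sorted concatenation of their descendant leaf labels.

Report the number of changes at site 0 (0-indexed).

[col 0] PT: children P:{G}, T:{G} ∩→ {G}; cost 0
[col 0] WZ: children W:{C}, Z:{A} ∪→ {A,C}; cost 1
[col 0] PTWZ: children PT:{G}, WZ:{A,C} ∪→ {A,C,G}; cost 1
[col 1] PT: children P:{C}, T:{G} ∪→ {C,G}; cost 1
[col 1] WZ: children W:{A}, Z:{T} ∪→ {A,T}; cost 1
[col 1] PTWZ: children PT:{C,G}, WZ:{A,T} ∪→ {A,C,G,T}; cost 1
[col 2] PT: children P:{G}, T:{C} ∪→ {C,G}; cost 1
[col 2] WZ: children W:{T}, Z:{C} ∪→ {C,T}; cost 1
[col 2] PTWZ: children PT:{C,G}, WZ:{C,T} ∩→ {C}; cost 0
[col 3] PT: children P:{A}, T:{G} ∪→ {A,G}; cost 1
[col 3] WZ: children W:{C}, Z:{A} ∪→ {A,C}; cost 1
[col 3] PTWZ: children PT:{A,G}, WZ:{A,C} ∩→ {A}; cost 0
[col 4] PT: children P:{A}, T:{G} ∪→ {A,G}; cost 1
[col 4] WZ: children W:{T}, Z:{T} ∩→ {T}; cost 0
[col 4] PTWZ: children PT:{A,G}, WZ:{T} ∪→ {A,G,T}; cost 1
[col 5] PT: children P:{G}, T:{T} ∪→ {G,T}; cost 1
[col 5] WZ: children W:{A}, Z:{C} ∪→ {A,C}; cost 1
[col 5] PTWZ: children PT:{G,T}, WZ:{A,C} ∪→ {A,C,G,T}; cost 1
[col 6] PT: children P:{C}, T:{C} ∩→ {C}; cost 0
[col 6] WZ: children W:{G}, Z:{G} ∩→ {G}; cost 0
[col 6] PTWZ: children PT:{C}, WZ:{G} ∪→ {C,G}; cost 1
[col 7] PT: children P:{C}, T:{C} ∩→ {C}; cost 0
[col 7] WZ: children W:{T}, Z:{A} ∪→ {A,T}; cost 1
[col 7] PTWZ: children PT:{C}, WZ:{A,T} ∪→ {A,C,T}; cost 1
per-site changes: [2, 3, 2, 2, 2, 3, 1, 2]; total = 17

2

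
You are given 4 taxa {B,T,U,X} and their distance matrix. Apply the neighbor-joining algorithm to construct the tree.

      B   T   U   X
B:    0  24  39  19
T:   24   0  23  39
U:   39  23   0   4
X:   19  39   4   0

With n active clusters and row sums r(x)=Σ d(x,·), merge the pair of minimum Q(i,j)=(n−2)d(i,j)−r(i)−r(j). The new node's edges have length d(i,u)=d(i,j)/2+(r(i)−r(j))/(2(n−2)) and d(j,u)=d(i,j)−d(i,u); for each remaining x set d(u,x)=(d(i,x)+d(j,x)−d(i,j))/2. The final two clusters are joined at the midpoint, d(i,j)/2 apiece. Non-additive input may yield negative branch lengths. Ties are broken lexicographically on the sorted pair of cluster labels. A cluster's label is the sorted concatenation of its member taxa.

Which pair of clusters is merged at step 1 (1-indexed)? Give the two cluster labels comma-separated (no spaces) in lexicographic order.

1. join B+T (d=24, Q=-120) ⇒ BT; edges |B|=11, |T|=13
  updated: d(BT,U)=19, d(BT,X)=17
2. join BT+U (d=19, Q=-40) ⇒ BTU; edges |BT|=16, |U|=3
  updated: d(BTU,X)=1
3. join BTU+X (d=1) ⇒ BTUX; edges |BTU|=1/2, |X|=1/2
final tree: (((B:11,T:13):16,U:3):1/2,X:1/2)
total length: 44

B,T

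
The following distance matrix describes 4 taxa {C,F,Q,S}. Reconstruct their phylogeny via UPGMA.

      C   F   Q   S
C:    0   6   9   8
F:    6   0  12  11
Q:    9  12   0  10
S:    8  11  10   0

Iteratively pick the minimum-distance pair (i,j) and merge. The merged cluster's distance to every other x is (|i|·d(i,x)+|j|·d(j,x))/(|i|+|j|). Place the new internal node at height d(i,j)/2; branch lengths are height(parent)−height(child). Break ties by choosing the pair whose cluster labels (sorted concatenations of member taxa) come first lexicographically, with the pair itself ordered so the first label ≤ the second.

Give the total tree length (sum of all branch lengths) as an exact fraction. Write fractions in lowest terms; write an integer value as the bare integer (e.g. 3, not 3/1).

217/12

1. join C+F (d=6) ⇒ CF; edges |C|=3, |F|=3
  updated: d(CF,Q)=21/2, d(CF,S)=19/2
2. join CF+S (d=19/2) ⇒ CFS; edges |CF|=7/4, |S|=19/4
  updated: d(CFS,Q)=31/3
3. join CFS+Q (d=31/3) ⇒ CFQS; edges |CFS|=5/12, |Q|=31/6
final tree: (((C:3,F:3):7/4,S:19/4):5/12,Q:31/6)
total length: 217/12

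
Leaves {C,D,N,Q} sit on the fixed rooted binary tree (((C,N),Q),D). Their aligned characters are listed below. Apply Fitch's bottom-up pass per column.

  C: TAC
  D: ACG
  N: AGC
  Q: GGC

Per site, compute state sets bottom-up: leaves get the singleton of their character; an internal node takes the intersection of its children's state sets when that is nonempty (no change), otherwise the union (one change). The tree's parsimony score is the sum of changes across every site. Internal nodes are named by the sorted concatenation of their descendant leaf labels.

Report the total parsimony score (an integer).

5

[col 0] CN: children C:{T}, N:{A} ∪→ {A,T}; cost 1
[col 0] CNQ: children CN:{A,T}, Q:{G} ∪→ {A,G,T}; cost 1
[col 0] CDNQ: children CNQ:{A,G,T}, D:{A} ∩→ {A}; cost 0
[col 1] CN: children C:{A}, N:{G} ∪→ {A,G}; cost 1
[col 1] CNQ: children CN:{A,G}, Q:{G} ∩→ {G}; cost 0
[col 1] CDNQ: children CNQ:{G}, D:{C} ∪→ {C,G}; cost 1
[col 2] CN: children C:{C}, N:{C} ∩→ {C}; cost 0
[col 2] CNQ: children CN:{C}, Q:{C} ∩→ {C}; cost 0
[col 2] CDNQ: children CNQ:{C}, D:{G} ∪→ {C,G}; cost 1
per-site changes: [2, 2, 1]; total = 5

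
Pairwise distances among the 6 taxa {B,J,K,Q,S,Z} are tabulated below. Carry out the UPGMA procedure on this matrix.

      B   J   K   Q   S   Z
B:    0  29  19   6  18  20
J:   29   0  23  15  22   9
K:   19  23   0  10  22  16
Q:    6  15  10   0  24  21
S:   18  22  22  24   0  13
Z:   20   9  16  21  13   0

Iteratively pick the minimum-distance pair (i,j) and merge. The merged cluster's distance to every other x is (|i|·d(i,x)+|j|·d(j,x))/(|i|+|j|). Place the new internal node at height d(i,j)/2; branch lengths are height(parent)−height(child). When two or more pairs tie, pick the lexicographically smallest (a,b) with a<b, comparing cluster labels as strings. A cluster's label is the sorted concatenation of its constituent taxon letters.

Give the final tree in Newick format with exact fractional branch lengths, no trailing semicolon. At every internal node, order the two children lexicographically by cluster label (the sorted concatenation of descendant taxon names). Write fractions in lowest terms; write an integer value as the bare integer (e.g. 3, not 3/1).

step 1: merge (B,Q) at d=6; branch lengths B→3, Q→3; new cluster BQ
  updated: d(BQ,J)=22, d(BQ,K)=29/2, d(BQ,S)=21, d(BQ,Z)=41/2
step 2: merge (J,Z) at d=9; branch lengths J→9/2, Z→9/2; new cluster JZ
  updated: d(BQ,JZ)=85/4, d(JZ,K)=39/2, d(JZ,S)=35/2
step 3: merge (BQ,K) at d=29/2; branch lengths BQ→17/4, K→29/4; new cluster BKQ
  updated: d(BKQ,JZ)=62/3, d(BKQ,S)=64/3
step 4: merge (JZ,S) at d=35/2; branch lengths JZ→17/4, S→35/4; new cluster JSZ
  updated: d(BKQ,JSZ)=188/9
step 5: merge (BKQ,JSZ) at d=188/9; branch lengths BKQ→115/36, JSZ→61/36; new cluster BJKQSZ
final tree: (((B:3,Q:3):17/4,K:29/4):115/36,((J:9/2,Z:9/2):17/4,S:35/4):61/36)
total length: 799/18

(((B:3,Q:3):17/4,K:29/4):115/36,((J:9/2,Z:9/2):17/4,S:35/4):61/36)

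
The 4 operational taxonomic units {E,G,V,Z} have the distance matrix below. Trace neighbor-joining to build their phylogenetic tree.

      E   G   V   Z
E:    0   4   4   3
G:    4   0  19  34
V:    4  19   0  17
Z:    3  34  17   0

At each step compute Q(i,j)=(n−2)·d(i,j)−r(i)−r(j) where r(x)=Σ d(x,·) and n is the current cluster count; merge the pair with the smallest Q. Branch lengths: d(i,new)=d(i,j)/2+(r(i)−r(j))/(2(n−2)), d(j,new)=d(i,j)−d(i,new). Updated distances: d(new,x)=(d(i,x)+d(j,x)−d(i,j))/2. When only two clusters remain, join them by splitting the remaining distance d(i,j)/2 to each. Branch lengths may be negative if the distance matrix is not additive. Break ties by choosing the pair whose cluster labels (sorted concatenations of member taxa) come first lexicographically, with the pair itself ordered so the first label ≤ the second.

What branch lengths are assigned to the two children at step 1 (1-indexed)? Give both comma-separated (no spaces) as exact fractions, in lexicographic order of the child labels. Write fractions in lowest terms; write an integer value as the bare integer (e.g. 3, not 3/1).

-19/2,27/2

step 1: merge (E,G) at d=4, Q=-60; branch lengths E→-19/2, G→27/2; new cluster EG
  updated: d(EG,V)=19/2, d(EG,Z)=33/2
step 2: merge (EG,V) at d=19/2, Q=-43; branch lengths EG→9/2, V→5; new cluster EGV
  updated: d(EGV,Z)=12
step 3: merge (EGV,Z) at d=12; branch lengths EGV→6, Z→6; new cluster EGVZ
final tree: (((E:-19/2,G:27/2):9/2,V:5):6,Z:6)
total length: 51/2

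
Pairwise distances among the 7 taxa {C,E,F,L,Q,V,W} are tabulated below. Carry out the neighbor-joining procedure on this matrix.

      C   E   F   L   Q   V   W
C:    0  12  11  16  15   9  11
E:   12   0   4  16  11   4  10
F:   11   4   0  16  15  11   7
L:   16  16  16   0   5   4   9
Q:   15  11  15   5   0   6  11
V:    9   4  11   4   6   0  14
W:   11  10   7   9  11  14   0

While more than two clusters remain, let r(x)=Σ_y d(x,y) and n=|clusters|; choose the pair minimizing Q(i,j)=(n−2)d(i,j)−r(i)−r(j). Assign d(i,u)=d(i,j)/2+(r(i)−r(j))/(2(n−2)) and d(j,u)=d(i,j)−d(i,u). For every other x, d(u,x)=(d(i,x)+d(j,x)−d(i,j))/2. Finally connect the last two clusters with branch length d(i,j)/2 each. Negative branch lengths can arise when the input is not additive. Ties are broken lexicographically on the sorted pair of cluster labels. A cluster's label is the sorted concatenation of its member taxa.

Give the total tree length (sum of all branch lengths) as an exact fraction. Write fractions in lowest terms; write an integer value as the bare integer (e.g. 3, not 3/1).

step 1: merge (L,Q) at d=5, Q=-104; branch lengths L→14/5, Q→11/5; new cluster LQ
  updated: d(C,LQ)=13, d(E,LQ)=11, d(F,LQ)=13, d(LQ,V)=5/2, d(LQ,W)=15/2
step 2: merge (LQ,V) at d=5/2, Q=-155/2; branch lengths LQ→33/16, V→7/16; new cluster LQV
  updated: d(C,LQV)=39/4, d(E,LQV)=25/4, d(F,LQV)=43/4, d(LQV,W)=19/2
step 3: merge (E,F) at d=4, Q=-53; branch lengths E→23/12, F→25/12; new cluster EF
  updated: d(C,EF)=19/2, d(EF,LQV)=13/2, d(EF,W)=13/2
step 4: merge (C,LQV) at d=39/4, Q=-73/2; branch lengths C→6, LQV→15/4; new cluster CLQV
  updated: d(CLQV,EF)=25/8, d(CLQV,W)=43/8
step 5: merge (CLQV,EF) at d=25/8, Q=-15; branch lengths CLQV→1, EF→17/8; new cluster CEFLQV
  updated: d(CEFLQV,W)=35/8
step 6: merge (CEFLQV,W) at d=35/8; branch lengths CEFLQV→35/16, W→35/16; new cluster CEFLQVW
final tree: (((C:6,((L:14/5,Q:11/5):33/16,V:7/16):15/4):1,(E:23/12,F:25/12):17/8):35/16,W:35/16)
total length: 115/4

115/4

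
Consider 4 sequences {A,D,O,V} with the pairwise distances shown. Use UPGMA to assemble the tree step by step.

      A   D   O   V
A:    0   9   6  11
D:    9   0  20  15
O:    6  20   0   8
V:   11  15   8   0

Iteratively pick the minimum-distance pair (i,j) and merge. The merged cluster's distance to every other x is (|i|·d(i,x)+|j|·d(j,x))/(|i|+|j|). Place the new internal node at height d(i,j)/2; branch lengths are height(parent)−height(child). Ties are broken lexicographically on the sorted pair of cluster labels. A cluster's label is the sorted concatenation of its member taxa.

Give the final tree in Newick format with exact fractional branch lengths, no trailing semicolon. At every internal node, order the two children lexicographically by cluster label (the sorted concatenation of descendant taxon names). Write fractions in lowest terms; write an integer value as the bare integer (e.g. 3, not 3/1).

(((A:3,O:3):7/4,V:19/4):31/12,D:22/3)

1. join A+O (d=6) ⇒ AO; edges |A|=3, |O|=3
  updated: d(AO,D)=29/2, d(AO,V)=19/2
2. join AO+V (d=19/2) ⇒ AOV; edges |AO|=7/4, |V|=19/4
  updated: d(AOV,D)=44/3
3. join AOV+D (d=44/3) ⇒ ADOV; edges |AOV|=31/12, |D|=22/3
final tree: (((A:3,O:3):7/4,V:19/4):31/12,D:22/3)
total length: 269/12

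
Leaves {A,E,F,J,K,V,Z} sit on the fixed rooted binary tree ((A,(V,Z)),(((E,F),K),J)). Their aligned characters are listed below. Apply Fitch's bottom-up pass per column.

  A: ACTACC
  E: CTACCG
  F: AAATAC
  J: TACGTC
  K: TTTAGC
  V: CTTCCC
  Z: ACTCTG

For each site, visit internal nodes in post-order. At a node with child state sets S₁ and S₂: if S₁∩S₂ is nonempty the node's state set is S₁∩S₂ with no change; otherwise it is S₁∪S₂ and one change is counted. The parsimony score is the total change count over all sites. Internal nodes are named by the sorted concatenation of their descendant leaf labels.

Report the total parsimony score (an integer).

[col 0] VZ: children V:{C}, Z:{A} ∪→ {A,C}; cost 1
[col 0] AVZ: children A:{A}, VZ:{A,C} ∩→ {A}; cost 0
[col 0] EF: children E:{C}, F:{A} ∪→ {A,C}; cost 1
[col 0] EFK: children EF:{A,C}, K:{T} ∪→ {A,C,T}; cost 1
[col 0] EFJK: children EFK:{A,C,T}, J:{T} ∩→ {T}; cost 0
[col 0] AEFJKVZ: children AVZ:{A}, EFJK:{T} ∪→ {A,T}; cost 1
[col 1] VZ: children V:{T}, Z:{C} ∪→ {C,T}; cost 1
[col 1] AVZ: children A:{C}, VZ:{C,T} ∩→ {C}; cost 0
[col 1] EF: children E:{T}, F:{A} ∪→ {A,T}; cost 1
[col 1] EFK: children EF:{A,T}, K:{T} ∩→ {T}; cost 0
[col 1] EFJK: children EFK:{T}, J:{A} ∪→ {A,T}; cost 1
[col 1] AEFJKVZ: children AVZ:{C}, EFJK:{A,T} ∪→ {A,C,T}; cost 1
[col 2] VZ: children V:{T}, Z:{T} ∩→ {T}; cost 0
[col 2] AVZ: children A:{T}, VZ:{T} ∩→ {T}; cost 0
[col 2] EF: children E:{A}, F:{A} ∩→ {A}; cost 0
[col 2] EFK: children EF:{A}, K:{T} ∪→ {A,T}; cost 1
[col 2] EFJK: children EFK:{A,T}, J:{C} ∪→ {A,C,T}; cost 1
[col 2] AEFJKVZ: children AVZ:{T}, EFJK:{A,C,T} ∩→ {T}; cost 0
[col 3] VZ: children V:{C}, Z:{C} ∩→ {C}; cost 0
[col 3] AVZ: children A:{A}, VZ:{C} ∪→ {A,C}; cost 1
[col 3] EF: children E:{C}, F:{T} ∪→ {C,T}; cost 1
[col 3] EFK: children EF:{C,T}, K:{A} ∪→ {A,C,T}; cost 1
[col 3] EFJK: children EFK:{A,C,T}, J:{G} ∪→ {A,C,G,T}; cost 1
[col 3] AEFJKVZ: children AVZ:{A,C}, EFJK:{A,C,G,T} ∩→ {A,C}; cost 0
[col 4] VZ: children V:{C}, Z:{T} ∪→ {C,T}; cost 1
[col 4] AVZ: children A:{C}, VZ:{C,T} ∩→ {C}; cost 0
[col 4] EF: children E:{C}, F:{A} ∪→ {A,C}; cost 1
[col 4] EFK: children EF:{A,C}, K:{G} ∪→ {A,C,G}; cost 1
[col 4] EFJK: children EFK:{A,C,G}, J:{T} ∪→ {A,C,G,T}; cost 1
[col 4] AEFJKVZ: children AVZ:{C}, EFJK:{A,C,G,T} ∩→ {C}; cost 0
[col 5] VZ: children V:{C}, Z:{G} ∪→ {C,G}; cost 1
[col 5] AVZ: children A:{C}, VZ:{C,G} ∩→ {C}; cost 0
[col 5] EF: children E:{G}, F:{C} ∪→ {C,G}; cost 1
[col 5] EFK: children EF:{C,G}, K:{C} ∩→ {C}; cost 0
[col 5] EFJK: children EFK:{C}, J:{C} ∩→ {C}; cost 0
[col 5] AEFJKVZ: children AVZ:{C}, EFJK:{C} ∩→ {C}; cost 0
per-site changes: [4, 4, 2, 4, 4, 2]; total = 20

20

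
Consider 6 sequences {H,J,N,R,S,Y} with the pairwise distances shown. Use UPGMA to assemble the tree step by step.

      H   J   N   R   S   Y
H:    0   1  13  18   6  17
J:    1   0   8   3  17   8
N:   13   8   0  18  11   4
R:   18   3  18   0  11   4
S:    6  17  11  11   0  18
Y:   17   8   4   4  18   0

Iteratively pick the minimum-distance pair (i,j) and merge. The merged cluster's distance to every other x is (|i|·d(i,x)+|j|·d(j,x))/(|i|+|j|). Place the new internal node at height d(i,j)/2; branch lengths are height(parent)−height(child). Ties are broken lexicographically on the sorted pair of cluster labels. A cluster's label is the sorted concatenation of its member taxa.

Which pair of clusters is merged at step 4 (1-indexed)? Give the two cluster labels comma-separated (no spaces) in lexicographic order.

iteration 1: select H,J (d=1); attach at lengths (1/2, 1/2); label the merged cluster HJ
  updated: d(HJ,N)=21/2, d(HJ,R)=21/2, d(HJ,S)=23/2, d(HJ,Y)=25/2
iteration 2: select N,Y (d=4); attach at lengths (2, 2); label the merged cluster NY
  updated: d(HJ,NY)=23/2, d(NY,R)=11, d(NY,S)=29/2
iteration 3: select HJ,R (d=21/2); attach at lengths (19/4, 21/4); label the merged cluster HJR
  updated: d(HJR,NY)=34/3, d(HJR,S)=34/3
iteration 4: select HJR,NY (d=34/3); attach at lengths (5/12, 11/3); label the merged cluster HJNRY
  updated: d(HJNRY,S)=63/5
iteration 5: select HJNRY,S (d=63/5); attach at lengths (19/30, 63/10); label the merged cluster HJNRSY
final tree: ((((H:1/2,J:1/2):19/4,R:21/4):5/12,(N:2,Y:2):11/3):19/30,S:63/10)
total length: 1561/60

HJR,NY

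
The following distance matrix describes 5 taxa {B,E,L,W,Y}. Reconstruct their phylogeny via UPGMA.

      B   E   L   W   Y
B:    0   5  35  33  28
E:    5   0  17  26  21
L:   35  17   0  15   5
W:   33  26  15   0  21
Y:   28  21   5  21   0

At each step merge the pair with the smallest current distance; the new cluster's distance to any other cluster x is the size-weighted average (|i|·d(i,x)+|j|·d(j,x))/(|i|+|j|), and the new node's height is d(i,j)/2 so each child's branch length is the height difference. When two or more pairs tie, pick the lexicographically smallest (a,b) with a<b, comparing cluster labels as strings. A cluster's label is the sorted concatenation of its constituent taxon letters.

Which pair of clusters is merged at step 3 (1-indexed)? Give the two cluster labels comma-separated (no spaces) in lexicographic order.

step 1: merge (B,E) at d=5; branch lengths B→5/2, E→5/2; new cluster BE
  updated: d(BE,L)=26, d(BE,W)=59/2, d(BE,Y)=49/2
step 2: merge (L,Y) at d=5; branch lengths L→5/2, Y→5/2; new cluster LY
  updated: d(BE,LY)=101/4, d(LY,W)=18
step 3: merge (LY,W) at d=18; branch lengths LY→13/2, W→9; new cluster LWY
  updated: d(BE,LWY)=80/3
step 4: merge (BE,LWY) at d=80/3; branch lengths BE→65/6, LWY→13/3; new cluster BELWY
final tree: ((B:5/2,E:5/2):65/6,((L:5/2,Y:5/2):13/2,W:9):13/3)
total length: 122/3

LY,W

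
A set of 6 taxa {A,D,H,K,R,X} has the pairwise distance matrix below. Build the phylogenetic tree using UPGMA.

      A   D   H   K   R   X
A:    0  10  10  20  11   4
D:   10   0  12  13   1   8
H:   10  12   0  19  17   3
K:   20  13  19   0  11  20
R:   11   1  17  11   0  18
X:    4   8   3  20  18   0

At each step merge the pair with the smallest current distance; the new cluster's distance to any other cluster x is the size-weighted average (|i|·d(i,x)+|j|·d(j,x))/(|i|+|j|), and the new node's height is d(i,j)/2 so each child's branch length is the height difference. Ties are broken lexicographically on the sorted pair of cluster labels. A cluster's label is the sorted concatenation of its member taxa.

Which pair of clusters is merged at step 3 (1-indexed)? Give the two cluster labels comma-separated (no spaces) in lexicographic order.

A,HX

iteration 1: select D,R (d=1); attach at lengths (1/2, 1/2); label the merged cluster DR
  updated: d(A,DR)=21/2, d(DR,H)=29/2, d(DR,K)=12, d(DR,X)=13
iteration 2: select H,X (d=3); attach at lengths (3/2, 3/2); label the merged cluster HX
  updated: d(A,HX)=7, d(DR,HX)=55/4, d(HX,K)=39/2
iteration 3: select A,HX (d=7); attach at lengths (7/2, 2); label the merged cluster AHX
  updated: d(AHX,DR)=38/3, d(AHX,K)=59/3
iteration 4: select DR,K (d=12); attach at lengths (11/2, 6); label the merged cluster DKR
  updated: d(AHX,DKR)=15
iteration 5: select AHX,DKR (d=15); attach at lengths (4, 3/2); label the merged cluster ADHKRX
final tree: ((A:7/2,(H:3/2,X:3/2):2):4,((D:1/2,R:1/2):11/2,K:6):3/2)
total length: 53/2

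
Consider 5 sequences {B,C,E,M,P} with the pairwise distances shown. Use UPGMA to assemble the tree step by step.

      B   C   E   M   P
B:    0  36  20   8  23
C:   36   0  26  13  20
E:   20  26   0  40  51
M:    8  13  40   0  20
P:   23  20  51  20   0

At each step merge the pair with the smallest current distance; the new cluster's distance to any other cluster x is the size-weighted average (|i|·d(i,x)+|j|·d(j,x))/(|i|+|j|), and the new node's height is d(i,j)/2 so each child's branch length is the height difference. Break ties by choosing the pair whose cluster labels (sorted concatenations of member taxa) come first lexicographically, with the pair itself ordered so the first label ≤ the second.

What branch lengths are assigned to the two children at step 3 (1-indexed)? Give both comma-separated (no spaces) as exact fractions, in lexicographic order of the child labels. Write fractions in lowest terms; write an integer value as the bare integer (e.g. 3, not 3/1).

iteration 1: select B,M (d=8); attach at lengths (4, 4); label the merged cluster BM
  updated: d(BM,C)=49/2, d(BM,E)=30, d(BM,P)=43/2
iteration 2: select C,P (d=20); attach at lengths (10, 10); label the merged cluster CP
  updated: d(BM,CP)=23, d(CP,E)=77/2
iteration 3: select BM,CP (d=23); attach at lengths (15/2, 3/2); label the merged cluster BCMP
  updated: d(BCMP,E)=137/4
iteration 4: select BCMP,E (d=137/4); attach at lengths (45/8, 137/8); label the merged cluster BCEMP
final tree: (((B:4,M:4):15/2,(C:10,P:10):3/2):45/8,E:137/8)
total length: 239/4

15/2,3/2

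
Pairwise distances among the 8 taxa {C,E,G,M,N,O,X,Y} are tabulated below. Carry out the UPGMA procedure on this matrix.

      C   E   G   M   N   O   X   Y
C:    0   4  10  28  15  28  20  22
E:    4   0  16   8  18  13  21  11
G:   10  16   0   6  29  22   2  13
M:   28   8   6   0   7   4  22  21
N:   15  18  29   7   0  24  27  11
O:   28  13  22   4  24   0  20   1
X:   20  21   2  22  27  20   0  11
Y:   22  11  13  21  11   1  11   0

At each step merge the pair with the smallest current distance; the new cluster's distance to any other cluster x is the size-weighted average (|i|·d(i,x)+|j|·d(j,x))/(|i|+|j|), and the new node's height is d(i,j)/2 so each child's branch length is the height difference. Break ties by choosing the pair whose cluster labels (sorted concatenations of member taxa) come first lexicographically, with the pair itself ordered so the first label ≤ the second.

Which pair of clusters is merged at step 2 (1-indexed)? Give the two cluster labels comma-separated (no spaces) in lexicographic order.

G,X

1. join O+Y (d=1) ⇒ OY; edges |O|=1/2, |Y|=1/2
  updated: d(C,OY)=25, d(E,OY)=12, d(G,OY)=35/2, d(M,OY)=25/2, d(N,OY)=35/2, d(OY,X)=31/2
2. join G+X (d=2) ⇒ GX; edges |G|=1, |X|=1
  updated: d(C,GX)=15, d(E,GX)=37/2, d(GX,M)=14, d(GX,N)=28, d(GX,OY)=33/2
3. join C+E (d=4) ⇒ CE; edges |C|=2, |E|=2
  updated: d(CE,GX)=67/4, d(CE,M)=18, d(CE,N)=33/2, d(CE,OY)=37/2
4. join M+N (d=7) ⇒ MN; edges |M|=7/2, |N|=7/2
  updated: d(CE,MN)=69/4, d(GX,MN)=21, d(MN,OY)=15
5. join MN+OY (d=15) ⇒ MNOY; edges |MN|=4, |OY|=7
  updated: d(CE,MNOY)=143/8, d(GX,MNOY)=75/4
6. join CE+GX (d=67/4) ⇒ CEGX; edges |CE|=51/8, |GX|=59/8
  updated: d(CEGX,MNOY)=293/16
7. join CEGX+MNOY (d=293/16) ⇒ CEGMNOXY; edges |CEGX|=25/32, |MNOY|=53/32
final tree: (((C:2,E:2):51/8,(G:1,X:1):59/8):25/32,((M:7/2,N:7/2):4,(O:1/2,Y:1/2):7):53/32)
total length: 659/16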